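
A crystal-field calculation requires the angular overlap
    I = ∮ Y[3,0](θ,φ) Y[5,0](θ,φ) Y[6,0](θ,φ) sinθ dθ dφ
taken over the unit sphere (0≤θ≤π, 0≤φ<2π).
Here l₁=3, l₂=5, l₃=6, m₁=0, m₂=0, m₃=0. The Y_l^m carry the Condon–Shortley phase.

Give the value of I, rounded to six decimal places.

Rules hold: Σm=0, L=14 even, 2≤6≤8.
N = 7·11·13 = 1001
Δ = 2!·4!·8!/15! = 1/675675
Racah Σ t=0..2: t=0:+1/8640 t=1:−1/2304 t=2:+1/8640 = -7/34560
⇒ 3j(3 5 6; 0 0 0)² = 7/429, sgn -1
(m-triple is (0,0,0) — same symbol as above.)
4πI² = N·(3j₀)²·(3jₘ)² = 343/1287
I = +1·√(0.266511/4π) = 0.14563067

0.145631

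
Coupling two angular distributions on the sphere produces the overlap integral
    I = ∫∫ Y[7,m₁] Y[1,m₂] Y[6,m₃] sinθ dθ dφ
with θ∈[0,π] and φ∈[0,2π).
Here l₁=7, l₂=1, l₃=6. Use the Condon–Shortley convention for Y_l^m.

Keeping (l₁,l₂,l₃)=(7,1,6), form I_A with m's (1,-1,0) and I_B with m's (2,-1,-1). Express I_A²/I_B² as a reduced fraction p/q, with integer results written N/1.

7/9

Same 7,1,6: normalisation and zero-m 3j drop out of the ratio.
A: Δ: 2! 12! 0! / 15! → 1/1365; sum: t=0:+1/1036800 = 1/1036800; 3j²(7 1 6; 1 -1 0) = Δ·Π!·Σ² = 4/195  (sign +1)
B: Δ: 2! 12! 0! / 15! → 1/1365; sum: t=0:+1/1209600 = 1/1209600; 3j²(7 1 6; 2 -1 -1) = Δ·Π!·Σ² = 12/455  (sign -1)
I_A²/I_B² = (4/195)/(12/455) = 7/9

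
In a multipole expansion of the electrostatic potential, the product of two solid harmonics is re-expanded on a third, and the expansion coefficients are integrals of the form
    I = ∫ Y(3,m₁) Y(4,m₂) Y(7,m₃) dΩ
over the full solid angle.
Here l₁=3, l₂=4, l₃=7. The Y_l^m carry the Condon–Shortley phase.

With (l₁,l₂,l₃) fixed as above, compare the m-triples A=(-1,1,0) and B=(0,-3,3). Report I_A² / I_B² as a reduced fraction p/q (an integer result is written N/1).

49/32

Shared (l₁,l₂,l₃)=(3,4,7): N and (l;000)² cancel in I_A²/I_B².
A: Δ = 0!·6!·8!/15! = 1/45045; Racah Σ t=0..0: t=0:+1/34560 = 1/34560; ⇒ 3j(3 4 7; -1 1 0)² = 7/429, sgn -1
B: Δ = 0!·6!·8!/15! = 1/45045; Racah Σ t=0..0: t=0:+1/181440 = 1/181440; ⇒ 3j(3 4 7; 0 -3 3)² = 32/3003, sgn +1
I_A²/I_B² = (7/429)/(32/3003) = 49/32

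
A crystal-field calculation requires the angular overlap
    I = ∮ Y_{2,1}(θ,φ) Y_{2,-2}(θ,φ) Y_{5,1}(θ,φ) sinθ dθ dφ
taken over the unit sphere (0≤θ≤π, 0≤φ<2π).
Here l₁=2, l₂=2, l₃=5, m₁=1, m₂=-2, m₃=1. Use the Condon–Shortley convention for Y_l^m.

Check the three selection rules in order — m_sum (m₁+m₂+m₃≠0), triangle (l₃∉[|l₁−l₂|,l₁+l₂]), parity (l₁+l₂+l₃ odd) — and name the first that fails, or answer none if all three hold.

triangle

m₁+m₂+m₃ = 1 − 2 + 1 = 0  ✓
triangle: |2−2|=0 ≤ l₃=5 ≤ 2+2=4  ✗
parity: l₁+l₂+l₃ = 9 is odd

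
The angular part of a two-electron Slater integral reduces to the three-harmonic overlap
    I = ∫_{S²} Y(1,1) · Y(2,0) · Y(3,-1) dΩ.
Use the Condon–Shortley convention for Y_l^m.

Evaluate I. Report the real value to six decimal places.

-0.202301

Rules hold: Σm=0, L=6 even, 1≤3≤3.
N = 3·5·7 = 105
Δ = 0!·2!·4!/7! = 1/105
Racah Σ t=0..0: t=0:+1/4 = 1/4
⇒ 3j(1 2 3; 0 0 0)² = 3/35, sgn -1
Racah Σ t=0..0: t=0:+1/8 = 1/8
⇒ 3j(1 2 3; 1 0 -1)² = 2/35, sgn +1
4πI² = N·(3j₀)²·(3jₘ)² = 18/35
I = -1·√(0.514286/4π) = -0.20230066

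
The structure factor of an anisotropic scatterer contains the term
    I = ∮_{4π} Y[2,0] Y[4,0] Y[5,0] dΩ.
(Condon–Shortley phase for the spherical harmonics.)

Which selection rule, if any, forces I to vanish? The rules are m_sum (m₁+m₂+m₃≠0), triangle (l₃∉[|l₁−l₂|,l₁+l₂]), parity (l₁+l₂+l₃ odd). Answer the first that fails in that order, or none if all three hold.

azimuthal sum: 0 + 0 + 0 = 0  ✓
2 ≤ 5 ≤ 6 (triangle on l)  ✓
L = 2 + 4 + 5 = 11 (odd)  ✗

parity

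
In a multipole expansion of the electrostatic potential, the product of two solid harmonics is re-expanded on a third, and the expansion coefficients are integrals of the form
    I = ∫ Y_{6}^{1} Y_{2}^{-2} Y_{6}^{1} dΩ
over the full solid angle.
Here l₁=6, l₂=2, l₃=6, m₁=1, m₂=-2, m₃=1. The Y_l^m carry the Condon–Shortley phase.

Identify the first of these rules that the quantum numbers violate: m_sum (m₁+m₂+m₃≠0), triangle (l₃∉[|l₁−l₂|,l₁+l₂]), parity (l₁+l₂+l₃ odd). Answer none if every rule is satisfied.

none

m₁+m₂+m₃ = 1 − 2 + 1 = 0  ✓
triangle: |6−2|=4 ≤ l₃=6 ≤ 6+2=8  ✓
parity: l₁+l₂+l₃ = 14 is even  ✓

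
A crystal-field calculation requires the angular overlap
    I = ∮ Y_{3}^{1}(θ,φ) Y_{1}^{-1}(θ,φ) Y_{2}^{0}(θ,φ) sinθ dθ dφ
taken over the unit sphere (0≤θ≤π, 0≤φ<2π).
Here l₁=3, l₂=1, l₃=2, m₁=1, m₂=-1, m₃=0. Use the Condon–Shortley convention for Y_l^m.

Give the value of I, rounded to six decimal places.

-0.202301

Rules hold: Σm=0, L=6 even, 2≤2≤4.
N = 7·3·5 = 105
Δ = 2!·4!·0!/7! = 1/105
Racah Σ t=1..1: t=1:−1/4 = -1/4
⇒ 3j(3 1 2; 0 0 0)² = 3/35, sgn -1
Racah Σ t=0..0: t=0:+1/8 = 1/8
⇒ 3j(3 1 2; 1 -1 0)² = 2/35, sgn +1
4πI² = N·(3j₀)²·(3jₘ)² = 18/35
I = -1·√(0.514286/4π) = -0.20230066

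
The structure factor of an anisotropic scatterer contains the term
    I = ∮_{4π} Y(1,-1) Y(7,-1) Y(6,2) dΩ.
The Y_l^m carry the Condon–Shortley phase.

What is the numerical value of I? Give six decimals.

Rules hold: Σm=0, L=14 even, 6≤6≤8.
N = 3·15·13 = 585
Δ = 2!·0!·12!/15! = 1/1365
Racah Σ t=1..1: t=1:−1/518400 = -1/518400
⇒ 3j(1 7 6; 0 0 0)² = 7/195, sgn -1
Racah Σ t=2..2: t=2:+1/1935360 = 1/1935360
⇒ 3j(1 7 6; -1 -1 2)² = 1/91, sgn +1
4πI² = N·(3j₀)²·(3jₘ)² = 3/13
I = -1·√(0.230769/4π) = -0.13551395

-0.135514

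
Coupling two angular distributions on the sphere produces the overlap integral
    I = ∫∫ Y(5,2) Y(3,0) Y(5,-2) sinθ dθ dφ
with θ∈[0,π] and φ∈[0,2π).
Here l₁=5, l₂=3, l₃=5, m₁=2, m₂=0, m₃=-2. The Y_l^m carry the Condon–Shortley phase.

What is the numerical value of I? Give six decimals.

l₁+l₂+l₃=13 is odd: 3j(l;000)=0 ⇒ I=0

0.000000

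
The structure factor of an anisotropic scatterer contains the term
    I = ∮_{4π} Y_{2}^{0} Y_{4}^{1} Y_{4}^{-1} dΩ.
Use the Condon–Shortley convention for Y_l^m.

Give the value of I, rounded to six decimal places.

Rules hold: Σm=0, L=10 even, 2≤4≤6.
N = 5·9·9 = 405
Δ = 2!·2!·6!/11! = 1/13860
Racah Σ t=0..2: t=0:+1/192 t=1:−1/36 t=2:+1/192 = -5/288
⇒ 3j(2 4 4; 0 0 0)² = 20/693, sgn -1
Racah Σ t=0..2: t=0:+1/480 t=1:−1/48 t=2:+1/144 = -17/1440
⇒ 3j(2 4 4; 0 1 -1)² = 289/13860, sgn +1
4πI² = N·(3j₀)²·(3jₘ)² = 1445/5929
I = -1·√(0.243717/4π) = -0.13926381

-0.139264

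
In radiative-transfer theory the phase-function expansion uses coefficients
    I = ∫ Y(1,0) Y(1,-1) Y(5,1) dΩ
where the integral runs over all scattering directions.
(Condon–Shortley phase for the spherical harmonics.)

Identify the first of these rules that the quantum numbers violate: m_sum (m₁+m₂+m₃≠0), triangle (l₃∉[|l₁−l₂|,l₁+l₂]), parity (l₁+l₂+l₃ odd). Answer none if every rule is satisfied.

Σmᵢ = 0  ✓
l₃∈[|l₁−l₂|,l₁+l₂]=[0,2], have l₃=5  ✗
Σlᵢ = 7 ⇒ odd

triangle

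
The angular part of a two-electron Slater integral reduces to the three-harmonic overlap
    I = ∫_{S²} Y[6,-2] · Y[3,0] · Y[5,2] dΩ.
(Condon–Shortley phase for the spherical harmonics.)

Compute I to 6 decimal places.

Checks pass: Σm=0; 14 even; l₃=5∈[3,9].
(2·6+1)(2·3+1)(2·5+1) = 1001
Δ: 4! 8! 2! / 15! → 1/675675
sum: t=1:−1/8640 t=2:+1/2304 t=3:−1/8640 = 7/34560
3j²(6 3 5; 0 0 0) = Δ·Π!·Σ² = 7/429  (sign -1)
sum: t=1:−1/60480 t=2:+1/5760 t=3:−1/8640 = 1/24192
3j²(6 3 5; -2 0 2) = Δ·Π!·Σ² = 8/3003  (sign -1)
combine: 4πI² = 1001·7/429·8/3003 = 56/1287
take √, sign +1: I = 0.05884368

0.058844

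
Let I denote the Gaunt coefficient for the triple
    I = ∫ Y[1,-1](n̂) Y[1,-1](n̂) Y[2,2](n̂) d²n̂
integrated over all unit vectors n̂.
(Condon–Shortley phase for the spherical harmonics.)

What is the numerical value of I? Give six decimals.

0.309019

m-sum 0 ✓  L=4 even ✓  0≤2≤2 ✓
Π(2lᵢ+1) = 3×3×5 = 45
triangle coeff Δ(1,1,2) = 1/30
Σ_t [0,0]: t=0:+1/1 = 1/1
(3j)²=2/15 [(1 1 2; 0 0 0)], sign=+1
Σ_t [0,0]: t=0:+1/4 = 1/4
(3j)²=1/5 [(1 1 2; -1 -1 2)], sign=+1
⇒ 4πI² = 6/5
I = (+1)√(6/5/(4π)) = 0.30901936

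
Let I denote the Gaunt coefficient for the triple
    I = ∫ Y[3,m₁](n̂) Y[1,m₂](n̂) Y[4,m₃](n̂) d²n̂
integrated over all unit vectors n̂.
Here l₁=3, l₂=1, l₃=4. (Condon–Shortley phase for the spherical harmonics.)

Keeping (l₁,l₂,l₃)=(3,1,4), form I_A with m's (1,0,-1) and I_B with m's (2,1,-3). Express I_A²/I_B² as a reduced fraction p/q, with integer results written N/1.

Shared (l₁,l₂,l₃)=(3,1,4): N and (l;000)² cancel in I_A²/I_B².
A: Δ = 0!·6!·2!/9! = 1/252; Racah Σ t=0..0: t=0:+1/48 = 1/48; ⇒ 3j(3 1 4; 1 0 -1)² = 5/84, sgn -1
B: Δ = 0!·6!·2!/9! = 1/252; Racah Σ t=0..0: t=0:+1/240 = 1/240; ⇒ 3j(3 1 4; 2 1 -3)² = 1/12, sgn -1
I_A²/I_B² = (5/84)/(1/12) = 5/7

5/7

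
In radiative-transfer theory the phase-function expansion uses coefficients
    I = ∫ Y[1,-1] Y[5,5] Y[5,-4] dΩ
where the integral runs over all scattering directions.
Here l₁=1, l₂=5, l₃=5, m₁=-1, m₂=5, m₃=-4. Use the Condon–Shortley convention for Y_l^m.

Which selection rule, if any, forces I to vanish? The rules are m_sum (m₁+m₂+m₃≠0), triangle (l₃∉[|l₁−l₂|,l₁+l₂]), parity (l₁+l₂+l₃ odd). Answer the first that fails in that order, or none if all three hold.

parity

m₁+m₂+m₃ = -1 + 5 − 4 = 0  ✓
triangle: |1−5|=4 ≤ l₃=5 ≤ 1+5=6  ✓
parity: l₁+l₂+l₃ = 11 is odd  ✗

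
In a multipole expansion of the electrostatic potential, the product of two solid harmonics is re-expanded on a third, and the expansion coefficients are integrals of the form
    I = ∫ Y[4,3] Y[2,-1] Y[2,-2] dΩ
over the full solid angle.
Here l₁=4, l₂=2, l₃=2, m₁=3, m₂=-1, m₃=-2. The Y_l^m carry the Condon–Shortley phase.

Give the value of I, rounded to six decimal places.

Checks pass: Σm=0; 8 even; l₃=2∈[2,6].
(2·4+1)(2·2+1)(2·2+1) = 225
Δ: 4! 4! 0! / 9! → 1/630
sum: t=2:+1/16 = 1/16
3j²(4 2 2; 0 0 0) = Δ·Π!·Σ² = 2/35  (sign +1)
sum: t=1:−1/144 = -1/144
3j²(4 2 2; 3 -1 -2) = Δ·Π!·Σ² = 1/18  (sign -1)
combine: 4πI² = 225·2/35·1/18 = 5/7
take √, sign -1: I = -0.23841361

-0.238414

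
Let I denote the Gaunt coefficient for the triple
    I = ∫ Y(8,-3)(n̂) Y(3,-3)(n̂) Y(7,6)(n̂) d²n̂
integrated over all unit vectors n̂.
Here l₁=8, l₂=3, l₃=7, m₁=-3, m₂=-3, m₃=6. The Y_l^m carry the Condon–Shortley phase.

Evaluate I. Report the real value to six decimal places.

m-sum 0 ✓  L=18 even ✓  5≤7≤11 ✓
Π(2lᵢ+1) = 17×7×15 = 1785
triangle coeff Δ(8,3,7) = 1/5290740
Σ_t [1,3]: t=1:−1/7257600 t=2:+1/2073600 t=3:−1/7257600 = 1/4838400
(3j)²=252/20995 [(8 3 7; 0 0 0)], sign=-1
Σ_t [0,0]: t=0:+1/1916006400 = 1/1916006400
(3j)²=5/4522 [(8 3 7; -3 -3 6)], sign=-1
⇒ 4πI² = 1890/79781
I = (+1)√(1890/79781/(4π)) = 0.04341864

0.043419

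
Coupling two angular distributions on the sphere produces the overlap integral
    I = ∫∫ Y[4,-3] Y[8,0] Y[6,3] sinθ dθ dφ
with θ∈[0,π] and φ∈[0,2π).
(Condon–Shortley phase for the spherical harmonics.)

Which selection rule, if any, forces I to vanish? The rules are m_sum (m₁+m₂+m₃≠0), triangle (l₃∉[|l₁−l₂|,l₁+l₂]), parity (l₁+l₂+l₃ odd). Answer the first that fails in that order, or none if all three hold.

azimuthal sum: -3 + 0 + 3 = 0  ✓
4 ≤ 6 ≤ 12 (triangle on l)  ✓
L = 4 + 8 + 6 = 18 (even)  ✓

none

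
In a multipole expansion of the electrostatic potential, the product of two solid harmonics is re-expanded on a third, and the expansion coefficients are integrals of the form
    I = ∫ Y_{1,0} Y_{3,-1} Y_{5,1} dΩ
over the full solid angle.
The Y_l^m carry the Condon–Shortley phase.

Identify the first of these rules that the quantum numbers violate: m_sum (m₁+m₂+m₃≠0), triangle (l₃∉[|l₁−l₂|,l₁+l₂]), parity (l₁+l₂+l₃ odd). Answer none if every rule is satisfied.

m₁+m₂+m₃ = 0 − 1 + 1 = 0  ✓
triangle: |1−3|=2 ≤ l₃=5 ≤ 1+3=4  ✗
parity: l₁+l₂+l₃ = 9 is odd

triangle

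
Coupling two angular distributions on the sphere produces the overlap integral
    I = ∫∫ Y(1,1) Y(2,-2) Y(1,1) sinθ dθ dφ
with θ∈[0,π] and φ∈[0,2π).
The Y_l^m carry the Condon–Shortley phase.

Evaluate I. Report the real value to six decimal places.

Checks pass: Σm=0; 4 even; l₃=1∈[1,3].
(2·1+1)(2·2+1)(2·1+1) = 45
Δ: 2! 0! 2! / 5! → 1/30
sum: t=1:−1/1 = -1/1
3j²(1 2 1; 0 0 0) = Δ·Π!·Σ² = 2/15  (sign +1)
sum: t=0:+1/4 = 1/4
3j²(1 2 1; 1 -2 1) = Δ·Π!·Σ² = 1/5  (sign +1)
combine: 4πI² = 45·2/15·1/5 = 6/5
take √, sign +1: I = 0.30901936

0.309019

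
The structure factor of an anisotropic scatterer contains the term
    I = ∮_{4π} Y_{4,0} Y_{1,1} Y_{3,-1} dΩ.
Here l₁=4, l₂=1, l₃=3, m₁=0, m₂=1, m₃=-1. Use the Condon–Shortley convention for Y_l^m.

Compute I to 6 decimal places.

0.150786

Checks pass: Σm=0; 8 even; l₃=3∈[3,5].
(2·4+1)(2·1+1)(2·3+1) = 189
Δ: 2! 6! 0! / 9! → 1/252
sum: t=1:−1/36 = -1/36
3j²(4 1 3; 0 0 0) = Δ·Π!·Σ² = 4/63  (sign +1)
sum: t=2:+1/96 = 1/96
3j²(4 1 3; 0 1 -1) = Δ·Π!·Σ² = 1/42  (sign +1)
combine: 4πI² = 189·4/63·1/42 = 2/7
take √, sign +1: I = 0.15078601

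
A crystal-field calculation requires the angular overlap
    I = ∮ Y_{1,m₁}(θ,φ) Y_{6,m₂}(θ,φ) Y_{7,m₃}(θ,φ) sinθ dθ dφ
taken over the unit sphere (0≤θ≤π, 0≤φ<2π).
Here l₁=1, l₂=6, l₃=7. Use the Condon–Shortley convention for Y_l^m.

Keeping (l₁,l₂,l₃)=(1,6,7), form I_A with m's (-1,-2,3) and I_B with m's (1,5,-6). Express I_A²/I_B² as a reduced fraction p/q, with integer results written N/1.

l's match ⇒ only the (l;m) 3-j factors differ between A and B.
A: triangle coeff Δ(1,6,7) = 1/1365; Σ_t [0,0]: t=0:+1/1935360 = 1/1935360; (3j)²=3/91 [(1 6 7; -1 -2 3)], sign=+1
B: triangle coeff Δ(1,6,7) = 1/1365; Σ_t [0,0]: t=0:+1/79833600 = 1/79833600; (3j)²=2/35 [(1 6 7; 1 5 -6)], sign=-1
I_A²/I_B² = (3/91)/(2/35) = 15/26

15/26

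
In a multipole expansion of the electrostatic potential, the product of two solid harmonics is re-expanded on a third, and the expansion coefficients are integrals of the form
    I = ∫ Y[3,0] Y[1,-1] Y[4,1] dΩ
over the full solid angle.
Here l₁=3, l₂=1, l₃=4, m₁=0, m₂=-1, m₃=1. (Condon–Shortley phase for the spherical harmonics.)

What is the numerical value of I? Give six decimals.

-0.194664

m-sum 0 ✓  L=8 even ✓  2≤4≤4 ✓
Π(2lᵢ+1) = 7×3×9 = 189
triangle coeff Δ(3,1,4) = 1/252
Σ_t [0,0]: t=0:+1/36 = 1/36
(3j)²=4/63 [(3 1 4; 0 0 0)], sign=+1
Σ_t [0,0]: t=0:+1/72 = 1/72
(3j)²=5/126 [(3 1 4; 0 -1 1)], sign=-1
⇒ 4πI² = 10/21
I = (-1)√(10/21/(4π)) = -0.19466390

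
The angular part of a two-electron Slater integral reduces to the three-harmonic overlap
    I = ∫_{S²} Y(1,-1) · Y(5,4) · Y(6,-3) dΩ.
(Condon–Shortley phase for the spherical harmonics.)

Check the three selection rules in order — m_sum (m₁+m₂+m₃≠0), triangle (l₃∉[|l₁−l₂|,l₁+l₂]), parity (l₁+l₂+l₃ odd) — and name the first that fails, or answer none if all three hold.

none

azimuthal sum: -1 + 4 − 3 = 0  ✓
4 ≤ 6 ≤ 6 (triangle on l)  ✓
L = 1 + 5 + 6 = 12 (even)  ✓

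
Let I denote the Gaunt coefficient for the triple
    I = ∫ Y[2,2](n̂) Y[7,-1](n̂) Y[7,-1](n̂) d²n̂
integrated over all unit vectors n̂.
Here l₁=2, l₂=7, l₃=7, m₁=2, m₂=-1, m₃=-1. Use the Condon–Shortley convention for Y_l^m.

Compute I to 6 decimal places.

Checks pass: Σm=0; 16 even; l₃=7∈[5,9].
(2·2+1)(2·7+1)(2·7+1) = 1125
Δ: 2! 2! 12! / 17! → 1/185640
sum: t=0:+1/2419200 t=1:−1/518400 t=2:+1/2419200 = -1/907200
3j²(2 7 7; 0 0 0) = Δ·Π!·Σ² = 56/3315  (sign +1)
sum: t=0:+1/2073600 = 1/2073600
3j²(2 7 7; 2 -1 -1) = Δ·Π!·Σ² = 28/1105  (sign +1)
combine: 4πI² = 1125·56/3315·28/1105 = 23520/48841
take √, sign +1: I = 0.19575887

0.195759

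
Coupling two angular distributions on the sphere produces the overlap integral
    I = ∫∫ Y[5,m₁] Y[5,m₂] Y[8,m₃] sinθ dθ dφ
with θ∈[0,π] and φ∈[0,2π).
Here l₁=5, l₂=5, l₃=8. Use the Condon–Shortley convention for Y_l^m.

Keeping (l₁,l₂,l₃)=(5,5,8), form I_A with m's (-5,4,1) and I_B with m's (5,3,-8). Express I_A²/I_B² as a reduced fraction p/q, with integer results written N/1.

l's match ⇒ only the (l;m) 3-j factors differ between A and B.
A: triangle coeff Δ(5,5,8) = 1/37413090; Σ_t [2,2]: t=2:+1/406425600 = 1/406425600; (3j)²=18/46189 [(5 5 8; -5 4 1)], sign=-1
B: triangle coeff Δ(5,5,8) = 1/37413090; Σ_t [0,0]: t=0:+1/3251404800 = 1/3251404800; (3j)²=5/323 [(5 5 8; 5 3 -8)], sign=+1
I_A²/I_B² = (18/46189)/(5/323) = 18/715

18/715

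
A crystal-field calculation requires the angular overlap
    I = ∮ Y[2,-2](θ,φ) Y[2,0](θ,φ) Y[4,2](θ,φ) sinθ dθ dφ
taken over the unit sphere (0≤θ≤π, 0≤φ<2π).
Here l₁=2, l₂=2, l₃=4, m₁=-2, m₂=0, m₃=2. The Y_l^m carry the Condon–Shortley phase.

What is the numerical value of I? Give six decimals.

0.156078

Rules hold: Σm=0, L=8 even, 0≤4≤4.
N = 5·5·9 = 225
Δ = 0!·4!·4!/9! = 1/630
Racah Σ t=0..0: t=0:+1/16 = 1/16
⇒ 3j(2 2 4; 0 0 0)² = 2/35, sgn +1
Racah Σ t=0..0: t=0:+1/96 = 1/96
⇒ 3j(2 2 4; -2 0 2)² = 1/42, sgn +1
4πI² = N·(3j₀)²·(3jₘ)² = 15/49
I = +1·√(0.306122/4π) = 0.15607835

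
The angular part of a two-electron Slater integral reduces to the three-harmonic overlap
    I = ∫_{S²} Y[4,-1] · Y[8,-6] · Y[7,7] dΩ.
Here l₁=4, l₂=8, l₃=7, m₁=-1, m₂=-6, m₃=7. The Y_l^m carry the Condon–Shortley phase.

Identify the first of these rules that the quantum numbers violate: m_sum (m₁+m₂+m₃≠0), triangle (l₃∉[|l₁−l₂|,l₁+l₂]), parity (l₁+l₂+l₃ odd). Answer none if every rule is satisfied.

parity

Σmᵢ = 0  ✓
l₃∈[|l₁−l₂|,l₁+l₂]=[4,12], have l₃=7  ✓
Σlᵢ = 19 ⇒ odd  ✗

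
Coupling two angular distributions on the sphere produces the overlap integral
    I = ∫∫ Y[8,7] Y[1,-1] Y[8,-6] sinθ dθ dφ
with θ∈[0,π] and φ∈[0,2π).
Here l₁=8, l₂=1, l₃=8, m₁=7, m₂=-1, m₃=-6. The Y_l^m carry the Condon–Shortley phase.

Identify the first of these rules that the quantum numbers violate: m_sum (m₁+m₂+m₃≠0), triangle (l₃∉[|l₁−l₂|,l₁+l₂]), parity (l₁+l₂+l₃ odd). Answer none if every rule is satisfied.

m₁+m₂+m₃ = 7 − 1 − 6 = 0  ✓
triangle: |8−1|=7 ≤ l₃=8 ≤ 8+1=9  ✓
parity: l₁+l₂+l₃ = 17 is odd  ✗

parity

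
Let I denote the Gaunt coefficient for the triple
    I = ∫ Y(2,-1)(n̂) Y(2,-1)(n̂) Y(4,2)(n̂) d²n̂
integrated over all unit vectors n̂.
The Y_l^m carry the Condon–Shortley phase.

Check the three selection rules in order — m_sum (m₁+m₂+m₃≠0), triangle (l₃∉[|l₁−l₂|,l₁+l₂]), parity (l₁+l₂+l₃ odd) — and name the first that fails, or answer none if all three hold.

azimuthal sum: -1 − 1 + 2 = 0  ✓
0 ≤ 4 ≤ 4 (triangle on l)  ✓
L = 2 + 2 + 4 = 8 (even)  ✓

none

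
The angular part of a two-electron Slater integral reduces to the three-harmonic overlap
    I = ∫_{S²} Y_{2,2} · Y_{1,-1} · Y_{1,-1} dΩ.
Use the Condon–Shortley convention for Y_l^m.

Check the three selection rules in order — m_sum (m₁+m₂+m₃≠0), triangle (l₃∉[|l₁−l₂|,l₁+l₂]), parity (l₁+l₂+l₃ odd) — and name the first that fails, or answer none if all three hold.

azimuthal sum: 2 − 1 − 1 = 0  ✓
1 ≤ 1 ≤ 3 (triangle on l)  ✓
L = 2 + 1 + 1 = 4 (even)  ✓

none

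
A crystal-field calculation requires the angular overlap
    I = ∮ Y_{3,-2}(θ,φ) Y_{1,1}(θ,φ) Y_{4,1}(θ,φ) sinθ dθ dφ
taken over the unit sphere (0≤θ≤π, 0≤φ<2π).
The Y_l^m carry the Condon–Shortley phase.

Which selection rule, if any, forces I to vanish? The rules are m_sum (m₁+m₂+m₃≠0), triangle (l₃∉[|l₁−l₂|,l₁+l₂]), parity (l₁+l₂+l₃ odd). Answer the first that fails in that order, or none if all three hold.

none

m₁+m₂+m₃ = -2 + 1 + 1 = 0  ✓
triangle: |3−1|=2 ≤ l₃=4 ≤ 3+1=4  ✓
parity: l₁+l₂+l₃ = 8 is even  ✓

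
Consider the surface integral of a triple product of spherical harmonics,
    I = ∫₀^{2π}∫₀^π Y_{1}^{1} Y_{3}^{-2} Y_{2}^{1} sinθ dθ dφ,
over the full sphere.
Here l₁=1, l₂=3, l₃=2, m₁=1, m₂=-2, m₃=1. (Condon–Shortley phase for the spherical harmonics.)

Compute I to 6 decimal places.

m-sum 0 ✓  L=6 even ✓  2≤2≤4 ✓
Π(2lᵢ+1) = 3×7×5 = 105
triangle coeff Δ(1,3,2) = 1/105
Σ_t [1,1]: t=1:−1/4 = -1/4
(3j)²=3/35 [(1 3 2; 0 0 0)], sign=-1
Σ_t [0,0]: t=0:+1/12 = 1/12
(3j)²=2/21 [(1 3 2; 1 -2 1)], sign=-1
⇒ 4πI² = 6/7
I = (+1)√(6/7/(4π)) = 0.26116903

0.261169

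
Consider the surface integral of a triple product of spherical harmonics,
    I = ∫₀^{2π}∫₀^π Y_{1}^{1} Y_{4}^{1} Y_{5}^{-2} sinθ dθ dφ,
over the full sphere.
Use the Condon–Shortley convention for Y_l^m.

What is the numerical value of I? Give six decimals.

m-sum 0 ✓  L=10 even ✓  3≤5≤5 ✓
Π(2lᵢ+1) = 3×9×11 = 297
triangle coeff Δ(1,4,5) = 1/495
Σ_t [0,0]: t=0:+1/576 = 1/576
(3j)²=5/99 [(1 4 5; 0 0 0)], sign=-1
Σ_t [0,0]: t=0:+1/1440 = 1/1440
(3j)²=7/165 [(1 4 5; 1 1 -2)], sign=-1
⇒ 4πI² = 7/11
I = (+1)√(7/11/(4π)) = 0.22503380

0.225034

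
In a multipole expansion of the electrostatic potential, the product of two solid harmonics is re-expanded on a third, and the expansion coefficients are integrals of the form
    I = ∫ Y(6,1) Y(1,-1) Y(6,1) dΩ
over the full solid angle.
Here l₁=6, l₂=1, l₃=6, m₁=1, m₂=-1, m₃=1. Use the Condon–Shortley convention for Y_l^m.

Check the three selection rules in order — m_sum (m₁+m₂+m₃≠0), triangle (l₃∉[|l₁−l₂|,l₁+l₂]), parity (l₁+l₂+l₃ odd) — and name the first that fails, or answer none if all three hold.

Σmᵢ = 1  ✗
l₃∈[|l₁−l₂|,l₁+l₂]=[5,7], have l₃=6
Σlᵢ = 13 ⇒ odd

m_sum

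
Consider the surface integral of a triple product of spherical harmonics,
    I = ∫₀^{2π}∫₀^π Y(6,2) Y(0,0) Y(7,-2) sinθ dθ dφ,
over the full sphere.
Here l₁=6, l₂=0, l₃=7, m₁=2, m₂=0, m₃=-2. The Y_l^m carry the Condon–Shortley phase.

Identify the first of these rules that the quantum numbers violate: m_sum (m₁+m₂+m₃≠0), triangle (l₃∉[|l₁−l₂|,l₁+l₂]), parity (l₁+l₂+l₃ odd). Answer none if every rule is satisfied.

Σmᵢ = 0  ✓
l₃∈[|l₁−l₂|,l₁+l₂]=[6,6], have l₃=7  ✗
Σlᵢ = 13 ⇒ odd

triangle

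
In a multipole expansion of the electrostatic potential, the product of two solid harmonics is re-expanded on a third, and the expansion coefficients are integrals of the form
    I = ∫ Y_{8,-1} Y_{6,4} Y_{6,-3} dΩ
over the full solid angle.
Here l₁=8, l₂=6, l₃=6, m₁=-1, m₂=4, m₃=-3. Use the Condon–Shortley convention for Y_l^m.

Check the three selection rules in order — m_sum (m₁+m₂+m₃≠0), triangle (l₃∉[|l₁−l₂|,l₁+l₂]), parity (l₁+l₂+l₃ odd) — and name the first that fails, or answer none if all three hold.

Σmᵢ = 0  ✓
l₃∈[|l₁−l₂|,l₁+l₂]=[2,14], have l₃=6  ✓
Σlᵢ = 20 ⇒ even  ✓

none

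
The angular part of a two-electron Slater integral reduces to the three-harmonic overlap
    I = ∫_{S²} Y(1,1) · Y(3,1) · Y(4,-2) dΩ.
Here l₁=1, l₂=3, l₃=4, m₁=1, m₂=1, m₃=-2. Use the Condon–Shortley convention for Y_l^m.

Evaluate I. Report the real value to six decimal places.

Rules hold: Σm=0, L=8 even, 2≤4≤4.
N = 3·7·9 = 189
Δ = 0!·2!·6!/9! = 1/252
Racah Σ t=0..0: t=0:+1/36 = 1/36
⇒ 3j(1 3 4; 0 0 0)² = 4/63, sgn +1
Racah Σ t=0..0: t=0:+1/96 = 1/96
⇒ 3j(1 3 4; 1 1 -2)² = 5/84, sgn +1
4πI² = N·(3j₀)²·(3jₘ)² = 5/7
I = +1·√(0.714286/4π) = 0.23841361

0.238414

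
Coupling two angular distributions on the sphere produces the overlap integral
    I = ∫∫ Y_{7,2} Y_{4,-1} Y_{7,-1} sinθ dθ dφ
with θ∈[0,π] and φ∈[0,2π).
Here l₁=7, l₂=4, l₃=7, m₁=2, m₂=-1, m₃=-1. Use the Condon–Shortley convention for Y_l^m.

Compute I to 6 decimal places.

Checks pass: Σm=0; 18 even; l₃=7∈[3,11].
(2·7+1)(2·4+1)(2·7+1) = 2025
Δ: 4! 10! 4! / 19! → 1/58198140
sum: t=0:+1/17418240 t=1:−1/622080 t=2:+1/230400 t=3:−1/622080 t=4:+1/17418240 = 1/806400
3j²(7 4 7; 0 0 0) = Δ·Π!·Σ² = 2268/230945  (sign -1)
sum: t=0:+1/2073600 t=1:−1/414720 t=2:+1/725760 t=3:−1/11612160 = -37/58060800
3j²(7 4 7; 2 -1 -1) = Δ·Π!·Σ² = 4107/646646  (sign -1)
combine: 4πI² = 2025·2268/230945·4107/646646 = 269460270/2133423721
take √, sign +1: I = 0.10025450

0.100255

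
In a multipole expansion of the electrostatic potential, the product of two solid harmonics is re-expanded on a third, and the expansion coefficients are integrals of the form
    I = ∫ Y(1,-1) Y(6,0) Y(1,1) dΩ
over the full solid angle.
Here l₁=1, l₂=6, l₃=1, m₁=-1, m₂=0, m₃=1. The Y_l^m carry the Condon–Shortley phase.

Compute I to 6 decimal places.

|1−6|≤1≤1+6 violated ⇒ I = 0

0.000000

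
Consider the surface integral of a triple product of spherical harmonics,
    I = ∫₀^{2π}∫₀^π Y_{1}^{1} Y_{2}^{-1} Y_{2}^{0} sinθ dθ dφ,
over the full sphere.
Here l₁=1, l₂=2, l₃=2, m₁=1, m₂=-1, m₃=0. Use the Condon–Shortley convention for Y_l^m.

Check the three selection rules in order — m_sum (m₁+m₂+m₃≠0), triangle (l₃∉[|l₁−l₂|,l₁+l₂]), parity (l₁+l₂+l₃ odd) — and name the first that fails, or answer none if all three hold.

parity

Σmᵢ = 0  ✓
l₃∈[|l₁−l₂|,l₁+l₂]=[1,3], have l₃=2  ✓
Σlᵢ = 5 ⇒ odd  ✗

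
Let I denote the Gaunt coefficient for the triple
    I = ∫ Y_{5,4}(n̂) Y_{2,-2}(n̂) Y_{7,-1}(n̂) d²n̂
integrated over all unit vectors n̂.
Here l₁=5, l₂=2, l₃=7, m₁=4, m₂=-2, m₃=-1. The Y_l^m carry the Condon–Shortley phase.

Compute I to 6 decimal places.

0.000000

Σmᵢ = 1 ≠ 0, so the φ-integral vanishes; I = 0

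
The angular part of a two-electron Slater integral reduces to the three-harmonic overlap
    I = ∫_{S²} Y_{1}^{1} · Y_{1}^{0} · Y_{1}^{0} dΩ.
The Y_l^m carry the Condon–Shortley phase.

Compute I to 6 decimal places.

0.000000

1 + 0 + 0 = 1 ≠ 0: azimuthal integral kills it; I = 0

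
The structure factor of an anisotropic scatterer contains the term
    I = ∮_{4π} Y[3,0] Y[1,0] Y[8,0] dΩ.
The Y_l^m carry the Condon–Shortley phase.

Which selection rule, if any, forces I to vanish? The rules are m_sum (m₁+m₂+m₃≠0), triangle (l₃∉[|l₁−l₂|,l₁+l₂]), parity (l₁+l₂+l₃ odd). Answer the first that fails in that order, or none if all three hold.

Σmᵢ = 0  ✓
l₃∈[|l₁−l₂|,l₁+l₂]=[2,4], have l₃=8  ✗
Σlᵢ = 12 ⇒ even

triangle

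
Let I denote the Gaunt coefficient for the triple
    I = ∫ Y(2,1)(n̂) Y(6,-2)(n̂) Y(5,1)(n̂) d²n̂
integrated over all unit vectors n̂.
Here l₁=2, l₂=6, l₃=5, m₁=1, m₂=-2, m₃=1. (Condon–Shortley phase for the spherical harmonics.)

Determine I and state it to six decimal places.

l₁+l₂+l₃=13 is odd: 3j(l;000)=0 ⇒ I=0

0.000000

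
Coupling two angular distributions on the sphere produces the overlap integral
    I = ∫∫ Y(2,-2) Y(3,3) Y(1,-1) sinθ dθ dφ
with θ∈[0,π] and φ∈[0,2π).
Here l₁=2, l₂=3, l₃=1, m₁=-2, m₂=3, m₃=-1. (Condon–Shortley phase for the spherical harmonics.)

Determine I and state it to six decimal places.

Checks pass: Σm=0; 6 even; l₃=1∈[1,5].
(2·2+1)(2·3+1)(2·1+1) = 105
Δ: 4! 0! 2! / 7! → 1/105
sum: t=2:+1/4 = 1/4
3j²(2 3 1; 0 0 0) = Δ·Π!·Σ² = 3/35  (sign -1)
sum: t=4:+1/48 = 1/48
3j²(2 3 1; -2 3 -1) = Δ·Π!·Σ² = 1/7  (sign +1)
combine: 4πI² = 105·3/35·1/7 = 9/7
take √, sign -1: I = -0.31986543

-0.319865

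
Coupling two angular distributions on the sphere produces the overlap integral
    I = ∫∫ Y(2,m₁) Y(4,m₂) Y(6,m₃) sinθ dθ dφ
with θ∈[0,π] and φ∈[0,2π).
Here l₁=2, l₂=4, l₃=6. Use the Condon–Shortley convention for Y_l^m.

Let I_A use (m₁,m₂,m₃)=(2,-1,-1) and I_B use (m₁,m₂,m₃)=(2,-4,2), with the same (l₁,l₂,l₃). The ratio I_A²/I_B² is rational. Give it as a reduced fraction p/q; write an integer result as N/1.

Shared (l₁,l₂,l₃)=(2,4,6): N and (l;000)² cancel in I_A²/I_B².
A: Δ = 0!·4!·8!/13! = 1/6435; Racah Σ t=0..0: t=0:+1/17280 = 1/17280; ⇒ 3j(2 4 6; 2 -1 -1)² = 7/1287, sgn -1
B: Δ = 0!·4!·8!/13! = 1/6435; Racah Σ t=0..0: t=0:+1/967680 = 1/967680; ⇒ 3j(2 4 6; 2 -4 2)² = 1/6435, sgn +1
I_A²/I_B² = (7/1287)/(1/6435) = 35/1

35/1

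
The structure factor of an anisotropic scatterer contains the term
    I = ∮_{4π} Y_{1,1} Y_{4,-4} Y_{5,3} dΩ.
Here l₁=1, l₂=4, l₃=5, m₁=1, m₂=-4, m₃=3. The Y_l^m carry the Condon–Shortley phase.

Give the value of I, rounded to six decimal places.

-0.049106

Checks pass: Σm=0; 10 even; l₃=5∈[3,5].
(2·1+1)(2·4+1)(2·5+1) = 297
Δ: 0! 2! 8! / 11! → 1/495
sum: t=0:+1/576 = 1/576
3j²(1 4 5; 0 0 0) = Δ·Π!·Σ² = 5/99  (sign -1)
sum: t=0:+1/80640 = 1/80640
3j²(1 4 5; 1 -4 3) = Δ·Π!·Σ² = 1/495  (sign +1)
combine: 4πI² = 297·5/99·1/495 = 1/33
take √, sign -1: I = -0.04910640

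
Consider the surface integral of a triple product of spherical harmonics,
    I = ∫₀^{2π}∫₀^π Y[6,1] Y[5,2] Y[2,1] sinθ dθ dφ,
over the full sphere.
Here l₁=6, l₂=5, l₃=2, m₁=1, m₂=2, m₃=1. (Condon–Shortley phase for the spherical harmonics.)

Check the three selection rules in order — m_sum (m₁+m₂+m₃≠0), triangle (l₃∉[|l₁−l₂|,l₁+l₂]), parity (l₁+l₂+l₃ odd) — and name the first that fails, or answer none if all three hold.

m₁+m₂+m₃ = 1 + 2 + 1 = 4  ✗
triangle: |6−5|=1 ≤ l₃=2 ≤ 6+5=11
parity: l₁+l₂+l₃ = 13 is odd

m_sum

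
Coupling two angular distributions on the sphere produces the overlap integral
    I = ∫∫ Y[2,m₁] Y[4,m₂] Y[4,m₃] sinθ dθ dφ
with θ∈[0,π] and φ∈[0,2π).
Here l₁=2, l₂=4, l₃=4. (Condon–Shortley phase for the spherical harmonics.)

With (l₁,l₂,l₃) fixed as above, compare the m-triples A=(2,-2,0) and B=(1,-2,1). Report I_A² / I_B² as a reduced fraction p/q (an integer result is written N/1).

20/9

Shared (l₁,l₂,l₃)=(2,4,4): N and (l;000)² cancel in I_A²/I_B².
A: Δ = 2!·2!·6!/11! = 1/13860; Racah Σ t=0..0: t=0:+1/192 = 1/192; ⇒ 3j(2 4 4; 2 -2 0)² = 3/77, sgn +1
B: Δ = 2!·2!·6!/11! = 1/13860; Racah Σ t=0..1: t=0:+1/96 t=1:−1/240 = 1/160; ⇒ 3j(2 4 4; 1 -2 1)² = 27/1540, sgn -1
I_A²/I_B² = (3/77)/(27/1540) = 20/9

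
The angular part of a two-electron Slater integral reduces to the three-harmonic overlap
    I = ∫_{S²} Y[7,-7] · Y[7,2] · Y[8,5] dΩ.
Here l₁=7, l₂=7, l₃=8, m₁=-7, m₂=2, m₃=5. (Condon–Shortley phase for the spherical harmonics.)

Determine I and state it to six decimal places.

m-sum 0 ✓  L=22 even ✓  0≤8≤14 ✓
Π(2lᵢ+1) = 15×15×17 = 3825
triangle coeff Δ(7,7,8) = 1/22086194130
Σ_t [0,6]: t=0:+1/18289152000 t=1:−1/248832000 t=2:+1/24883200 t=3:−1/11943936 t=4:+1/24883200 t=5:−1/248832000 t=6:+1/18289152000 = -11/975421440
(3j)²=1750/289731 [(7 7 8; 0 0 0)], sign=-1
Σ_t [6,6]: t=6:+1/20901888000 = 1/20901888000
(3j)²=546/37145 [(7 7 8; -7 2 5)], sign=-1
⇒ 4πI² = 1102500/3246473
I = (+1)√(1102500/3246473/(4π)) = 0.16439116

0.164391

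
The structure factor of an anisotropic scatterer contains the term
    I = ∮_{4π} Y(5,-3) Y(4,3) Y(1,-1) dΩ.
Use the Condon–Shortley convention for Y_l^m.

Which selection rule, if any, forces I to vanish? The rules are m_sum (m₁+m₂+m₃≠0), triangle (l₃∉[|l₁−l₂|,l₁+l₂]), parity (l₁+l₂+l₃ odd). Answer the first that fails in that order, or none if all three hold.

m_sum

azimuthal sum: -3 + 3 − 1 = -1  ✗
1 ≤ 1 ≤ 9 (triangle on l)
L = 5 + 4 + 1 = 10 (even)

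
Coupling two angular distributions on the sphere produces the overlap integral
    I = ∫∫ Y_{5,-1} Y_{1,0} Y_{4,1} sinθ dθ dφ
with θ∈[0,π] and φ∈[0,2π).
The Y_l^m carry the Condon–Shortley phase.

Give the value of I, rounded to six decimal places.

Rules hold: Σm=0, L=10 even, 4≤4≤6.
N = 11·3·9 = 297
Δ = 2!·8!·0!/11! = 1/495
Racah Σ t=1..1: t=1:−1/576 = -1/576
⇒ 3j(5 1 4; 0 0 0)² = 5/99, sgn -1
Racah Σ t=1..1: t=1:−1/720 = -1/720
⇒ 3j(5 1 4; -1 0 1)² = 8/165, sgn +1
4πI² = N·(3j₀)²·(3jₘ)² = 8/11
I = -1·√(0.727273/4π) = -0.24057125

-0.240571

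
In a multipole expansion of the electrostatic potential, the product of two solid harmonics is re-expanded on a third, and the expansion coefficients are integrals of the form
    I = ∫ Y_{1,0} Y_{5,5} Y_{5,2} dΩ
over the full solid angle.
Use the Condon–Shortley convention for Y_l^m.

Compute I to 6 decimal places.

0.000000

m-sum = 0 + 5 + 2 = 7 ≠ 0 ⇒ I = 0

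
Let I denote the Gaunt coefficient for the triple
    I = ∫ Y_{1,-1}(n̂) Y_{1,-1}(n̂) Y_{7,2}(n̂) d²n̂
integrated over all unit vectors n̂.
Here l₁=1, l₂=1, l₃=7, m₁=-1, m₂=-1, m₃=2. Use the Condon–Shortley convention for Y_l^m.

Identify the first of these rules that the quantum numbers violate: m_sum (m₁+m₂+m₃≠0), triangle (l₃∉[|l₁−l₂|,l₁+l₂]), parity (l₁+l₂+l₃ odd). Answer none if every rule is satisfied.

Σmᵢ = 0  ✓
l₃∈[|l₁−l₂|,l₁+l₂]=[0,2], have l₃=7  ✗
Σlᵢ = 9 ⇒ odd

triangle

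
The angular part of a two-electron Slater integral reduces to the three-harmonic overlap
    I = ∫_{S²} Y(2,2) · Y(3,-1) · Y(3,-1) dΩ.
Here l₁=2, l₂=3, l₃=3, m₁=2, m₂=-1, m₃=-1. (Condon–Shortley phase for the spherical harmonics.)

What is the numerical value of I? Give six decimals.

m-sum 0 ✓  L=8 even ✓  1≤3≤5 ✓
Π(2lᵢ+1) = 5×7×7 = 245
triangle coeff Δ(2,3,3) = 1/3780
Σ_t [0,2]: t=0:+1/24 t=1:−1/4 t=2:+1/24 = -1/6
(3j)²=4/105 [(2 3 3; 0 0 0)], sign=+1
Σ_t [0,0]: t=0:+1/16 = 1/16
(3j)²=2/35 [(2 3 3; 2 -1 -1)], sign=+1
⇒ 4πI² = 8/15
I = (+1)√(8/15/(4π)) = 0.20601291

0.206013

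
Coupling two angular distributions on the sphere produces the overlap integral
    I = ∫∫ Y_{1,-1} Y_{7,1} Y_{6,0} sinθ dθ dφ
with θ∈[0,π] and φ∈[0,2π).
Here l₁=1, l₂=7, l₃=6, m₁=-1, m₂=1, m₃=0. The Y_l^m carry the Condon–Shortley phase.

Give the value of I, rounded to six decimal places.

-0.185147

Rules hold: Σm=0, L=14 even, 6≤6≤8.
N = 3·15·13 = 585
Δ = 2!·0!·12!/15! = 1/1365
Racah Σ t=1..1: t=1:−1/518400 = -1/518400
⇒ 3j(1 7 6; 0 0 0)² = 7/195, sgn -1
Racah Σ t=2..2: t=2:+1/1036800 = 1/1036800
⇒ 3j(1 7 6; -1 1 0)² = 4/195, sgn +1
4πI² = N·(3j₀)²·(3jₘ)² = 28/65
I = -1·√(0.430769/4π) = -0.18514731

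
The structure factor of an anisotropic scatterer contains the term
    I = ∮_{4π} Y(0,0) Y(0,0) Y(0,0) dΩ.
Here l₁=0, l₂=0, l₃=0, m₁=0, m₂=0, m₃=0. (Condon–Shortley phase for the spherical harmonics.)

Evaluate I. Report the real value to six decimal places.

Checks pass: Σm=0; 0 even; l₃=0∈[0,0].
(2·0+1)(2·0+1)(2·0+1) = 1
Δ: 0! 0! 0! / 1! → 1/1
sum: t=0:+1/1 = 1/1
3j²(0 0 0; 0 0 0) = Δ·Π!·Σ² = 1/1  (sign +1)
(m-triple is (0,0,0) — same symbol as above.)
combine: 4πI² = 1·1·1 = 1/1
take √, sign +1: I = 0.28209479

0.282095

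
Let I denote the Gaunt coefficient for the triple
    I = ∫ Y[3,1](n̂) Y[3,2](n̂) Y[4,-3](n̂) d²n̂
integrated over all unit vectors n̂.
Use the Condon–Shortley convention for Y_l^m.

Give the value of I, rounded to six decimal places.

-0.095955

Checks pass: Σm=0; 10 even; l₃=4∈[0,6].
(2·3+1)(2·3+1)(2·4+1) = 441
Δ: 2! 4! 4! / 11! → 1/34650
sum: t=0:+1/72 t=1:−1/16 t=2:+1/72 = -5/144
3j²(3 3 4; 0 0 0) = Δ·Π!·Σ² = 2/77  (sign -1)
sum: t=1:−1/144 t=2:+1/288 = -1/288
3j²(3 3 4; 1 2 -3) = Δ·Π!·Σ² = 1/99  (sign +1)
combine: 4πI² = 441·2/77·1/99 = 14/121
take √, sign -1: I = -0.09595473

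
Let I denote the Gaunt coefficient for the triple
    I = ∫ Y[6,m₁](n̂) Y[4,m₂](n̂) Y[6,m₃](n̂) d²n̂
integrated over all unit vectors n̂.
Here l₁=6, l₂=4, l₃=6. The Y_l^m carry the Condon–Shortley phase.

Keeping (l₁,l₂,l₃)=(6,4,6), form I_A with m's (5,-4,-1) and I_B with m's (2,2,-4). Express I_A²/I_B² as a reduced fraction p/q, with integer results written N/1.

1540/529

Shared (l₁,l₂,l₃)=(6,4,6): N and (l;000)² cancel in I_A²/I_B².
A: Δ = 4!·8!·4!/17! = 1/15315300; Racah Σ t=0..0: t=0:+1/2903040 = 1/2903040; ⇒ 3j(6 4 6; 5 -4 -1)² = 5/663, sgn -1
B: Δ = 4!·8!·4!/17! = 1/15315300; Racah Σ t=2..4: t=2:+1/138240 t=3:−1/181440 t=4:+1/3870720 = 23/11612160; ⇒ 3j(6 4 6; 2 2 -4)² = 529/204204, sgn +1
I_A²/I_B² = (5/663)/(529/204204) = 1540/529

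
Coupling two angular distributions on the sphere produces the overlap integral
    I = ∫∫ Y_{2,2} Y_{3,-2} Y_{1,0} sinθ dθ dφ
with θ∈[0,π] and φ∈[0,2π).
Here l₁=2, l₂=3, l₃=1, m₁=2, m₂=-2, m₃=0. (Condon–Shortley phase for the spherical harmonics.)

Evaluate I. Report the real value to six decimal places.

Rules hold: Σm=0, L=6 even, 1≤1≤5.
N = 5·7·3 = 105
Δ = 4!·0!·2!/7! = 1/105
Racah Σ t=2..2: t=2:+1/4 = 1/4
⇒ 3j(2 3 1; 0 0 0)² = 3/35, sgn -1
Racah Σ t=0..0: t=0:+1/24 = 1/24
⇒ 3j(2 3 1; 2 -2 0)² = 1/21, sgn -1
4πI² = N·(3j₀)²·(3jₘ)² = 3/7
I = +1·√(0.428571/4π) = 0.18467439

0.184674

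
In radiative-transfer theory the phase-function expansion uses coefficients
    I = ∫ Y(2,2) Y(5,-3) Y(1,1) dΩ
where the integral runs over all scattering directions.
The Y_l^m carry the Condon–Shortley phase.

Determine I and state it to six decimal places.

|2−5|≤1≤2+5 violated ⇒ I = 0

0.000000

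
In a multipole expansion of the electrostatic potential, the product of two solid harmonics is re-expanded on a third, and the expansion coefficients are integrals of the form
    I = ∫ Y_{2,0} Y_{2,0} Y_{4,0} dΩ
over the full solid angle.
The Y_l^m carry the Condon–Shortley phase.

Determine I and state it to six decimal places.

0.241796

Rules hold: Σm=0, L=8 even, 0≤4≤4.
N = 5·5·9 = 225
Δ = 0!·4!·4!/9! = 1/630
Racah Σ t=0..0: t=0:+1/16 = 1/16
⇒ 3j(2 2 4; 0 0 0)² = 2/35, sgn +1
(m-triple is (0,0,0) — same symbol as above.)
4πI² = N·(3j₀)²·(3jₘ)² = 36/49
I = +1·√(0.734694/4π) = 0.24179554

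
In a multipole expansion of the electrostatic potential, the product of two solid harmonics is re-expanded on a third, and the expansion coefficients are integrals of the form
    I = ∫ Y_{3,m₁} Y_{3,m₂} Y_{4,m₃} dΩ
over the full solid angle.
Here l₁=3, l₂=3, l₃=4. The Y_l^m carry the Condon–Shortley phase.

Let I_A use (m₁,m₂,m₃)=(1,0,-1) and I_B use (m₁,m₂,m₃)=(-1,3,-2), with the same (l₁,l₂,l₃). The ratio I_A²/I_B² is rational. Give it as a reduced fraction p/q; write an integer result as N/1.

5/18

Shared (l₁,l₂,l₃)=(3,3,4): N and (l;000)² cancel in I_A²/I_B².
A: Δ = 2!·4!·4!/11! = 1/34650; Racah Σ t=0..2: t=0:+1/48 t=1:−1/24 t=2:+1/288 = -5/288; ⇒ 3j(3 3 4; 1 0 -1)² = 5/462, sgn +1
B: Δ = 2!·4!·4!/11! = 1/34650; Racah Σ t=2..2: t=2:+1/192 = 1/192; ⇒ 3j(3 3 4; -1 3 -2)² = 3/77, sgn +1
I_A²/I_B² = (5/462)/(3/77) = 5/18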